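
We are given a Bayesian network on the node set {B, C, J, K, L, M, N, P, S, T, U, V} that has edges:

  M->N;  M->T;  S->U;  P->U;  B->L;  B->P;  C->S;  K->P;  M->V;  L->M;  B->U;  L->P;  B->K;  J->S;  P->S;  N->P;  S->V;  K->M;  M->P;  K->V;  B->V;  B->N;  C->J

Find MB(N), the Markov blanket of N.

{B, K, L, M, P}

Pa(N) = {B, M}.
N has child P.
For each child, the remaining parents (spouses of N):
  P: B, K, L, M
So the Markov blanket of N is {B, K, L, M, P}.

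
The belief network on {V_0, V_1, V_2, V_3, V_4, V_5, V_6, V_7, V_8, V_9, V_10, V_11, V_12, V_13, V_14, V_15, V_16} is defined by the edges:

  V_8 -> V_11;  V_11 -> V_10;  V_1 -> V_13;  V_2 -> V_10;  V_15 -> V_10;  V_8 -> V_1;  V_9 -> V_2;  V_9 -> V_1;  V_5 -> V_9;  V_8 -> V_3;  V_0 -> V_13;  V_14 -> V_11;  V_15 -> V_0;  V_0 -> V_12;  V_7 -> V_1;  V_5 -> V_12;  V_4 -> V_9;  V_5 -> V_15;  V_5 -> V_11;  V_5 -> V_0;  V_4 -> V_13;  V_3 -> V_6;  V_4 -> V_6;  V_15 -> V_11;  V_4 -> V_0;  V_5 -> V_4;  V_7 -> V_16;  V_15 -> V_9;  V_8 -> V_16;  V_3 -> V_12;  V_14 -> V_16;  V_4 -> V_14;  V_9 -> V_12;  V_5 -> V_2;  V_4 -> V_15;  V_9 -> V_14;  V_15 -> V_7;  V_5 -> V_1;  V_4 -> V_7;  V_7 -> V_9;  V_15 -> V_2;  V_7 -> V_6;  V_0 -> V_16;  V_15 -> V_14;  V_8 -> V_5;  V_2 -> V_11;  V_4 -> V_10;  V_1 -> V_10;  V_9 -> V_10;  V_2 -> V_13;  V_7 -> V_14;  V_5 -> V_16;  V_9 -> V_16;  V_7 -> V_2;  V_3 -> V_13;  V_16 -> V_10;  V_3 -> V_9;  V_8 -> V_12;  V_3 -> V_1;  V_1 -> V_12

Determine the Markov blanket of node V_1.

Recall MB(v) = parents ∪ children ∪ spouses, where spouses are the other parents of v's children.
Pa(V_1) = {V_3, V_5, V_7, V_8, V_9}.
V_1's children: V_10, V_12, V_13.
For each child, the remaining parents (spouses of V_1):
  V_13's other parents are V_0, V_2, V_3, V_4.
  parents(V_12) \ {V_1} = {V_0, V_3, V_5, V_8, V_9}.
  parents(V_10) \ {V_1} = {V_2, V_4, V_9, V_11, V_15, V_16}.
Taking the union gives {V_0, V_2, V_3, V_4, V_5, V_7, V_8, V_9, V_10, V_11, V_12, V_13, V_15, V_16}.

{V_0, V_2, V_3, V_4, V_5, V_7, V_8, V_9, V_10, V_11, V_12, V_13, V_15, V_16}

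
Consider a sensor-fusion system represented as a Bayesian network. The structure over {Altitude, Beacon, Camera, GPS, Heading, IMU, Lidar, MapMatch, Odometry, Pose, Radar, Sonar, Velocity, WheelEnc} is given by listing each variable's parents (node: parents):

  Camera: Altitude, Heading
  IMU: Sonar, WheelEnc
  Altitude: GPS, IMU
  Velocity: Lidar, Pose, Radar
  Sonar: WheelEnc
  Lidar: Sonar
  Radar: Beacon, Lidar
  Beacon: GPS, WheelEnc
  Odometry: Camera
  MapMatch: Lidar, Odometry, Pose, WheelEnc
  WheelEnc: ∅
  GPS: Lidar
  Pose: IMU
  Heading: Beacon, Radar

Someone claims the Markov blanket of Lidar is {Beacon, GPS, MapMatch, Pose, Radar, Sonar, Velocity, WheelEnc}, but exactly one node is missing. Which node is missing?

Recall MB(v) = parents ∪ children ∪ spouses, where spouses are the other parents of v's children.
Lidar's parents: Sonar.
Ch(Lidar) = {GPS, MapMatch, Radar, Velocity}.
Parents of each child, excluding Lidar:
  GPS: no additional parents.
  Radar's other parent is Beacon.
  parents(Velocity) \ {Lidar} = {Pose, Radar}.
  MapMatch also has parents Odometry, Pose, WheelEnc.
MB(Lidar) = {Beacon, GPS, MapMatch, Odometry, Pose, Radar, Sonar, Velocity, WheelEnc}.
Comparing with the claimed set, Odometry is missing.

Odometry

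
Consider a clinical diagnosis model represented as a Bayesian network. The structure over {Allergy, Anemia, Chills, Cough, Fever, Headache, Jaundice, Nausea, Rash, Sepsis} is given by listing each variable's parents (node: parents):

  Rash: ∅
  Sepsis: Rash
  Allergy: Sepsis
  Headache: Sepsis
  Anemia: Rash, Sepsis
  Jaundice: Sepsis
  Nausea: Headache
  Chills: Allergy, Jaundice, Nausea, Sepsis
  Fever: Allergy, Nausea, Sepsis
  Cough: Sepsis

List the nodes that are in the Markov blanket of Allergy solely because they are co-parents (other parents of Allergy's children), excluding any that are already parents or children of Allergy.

Children of Allergy: Chills, Fever.
  parents(Chills) \ {Allergy} = {Jaundice, Nausea, Sepsis}.
  parents(Fever) \ {Allergy} = {Nausea, Sepsis}.
Excluding nodes already adjacent to Allergy (Chills, Fever, Sepsis), the co-parent-only contribution is {Jaundice, Nausea}.

{Jaundice, Nausea}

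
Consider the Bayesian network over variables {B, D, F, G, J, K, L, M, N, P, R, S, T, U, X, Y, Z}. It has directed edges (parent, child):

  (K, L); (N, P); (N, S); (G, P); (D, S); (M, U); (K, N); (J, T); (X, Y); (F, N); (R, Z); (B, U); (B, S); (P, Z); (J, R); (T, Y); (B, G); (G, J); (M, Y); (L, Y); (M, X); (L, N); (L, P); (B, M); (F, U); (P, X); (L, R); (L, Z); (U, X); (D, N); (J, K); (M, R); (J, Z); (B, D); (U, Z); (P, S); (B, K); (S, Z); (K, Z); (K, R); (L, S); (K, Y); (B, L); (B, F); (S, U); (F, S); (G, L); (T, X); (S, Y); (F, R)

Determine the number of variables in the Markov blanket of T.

T has parent J.
Children of T: X, Y.
Other parents of T's children:
  parents(X) \ {T} = {M, P, U}.
  Y also has parents K, L, M, S, X.
MB(T) = {J, K, L, M, P, S, U, X, Y}, which has 9 nodes.

9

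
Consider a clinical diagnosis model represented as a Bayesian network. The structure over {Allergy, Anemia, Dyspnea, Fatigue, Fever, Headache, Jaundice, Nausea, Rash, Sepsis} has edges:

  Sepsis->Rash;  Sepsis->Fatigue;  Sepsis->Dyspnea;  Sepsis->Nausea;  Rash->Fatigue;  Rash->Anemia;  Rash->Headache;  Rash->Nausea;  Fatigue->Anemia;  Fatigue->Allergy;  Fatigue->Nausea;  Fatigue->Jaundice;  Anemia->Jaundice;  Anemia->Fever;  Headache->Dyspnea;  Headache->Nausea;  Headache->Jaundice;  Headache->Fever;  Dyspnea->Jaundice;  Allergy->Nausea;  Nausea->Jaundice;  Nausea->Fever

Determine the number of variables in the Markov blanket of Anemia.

7

By definition, MB(Anemia) is built from Anemia's parents, Anemia's children, and the co-parents of Anemia.
Pa(Anemia) = {Fatigue, Rash}.
Ch(Anemia) = {Fever, Jaundice}.
Co-parents of Anemia (other parents of its children):
  Jaundice also has parents Dyspnea, Fatigue, Headache, Nausea.
  Fever's other parents are Headache, Nausea.
MB(Anemia) = {Dyspnea, Fatigue, Fever, Headache, Jaundice, Nausea, Rash}, which has 7 nodes.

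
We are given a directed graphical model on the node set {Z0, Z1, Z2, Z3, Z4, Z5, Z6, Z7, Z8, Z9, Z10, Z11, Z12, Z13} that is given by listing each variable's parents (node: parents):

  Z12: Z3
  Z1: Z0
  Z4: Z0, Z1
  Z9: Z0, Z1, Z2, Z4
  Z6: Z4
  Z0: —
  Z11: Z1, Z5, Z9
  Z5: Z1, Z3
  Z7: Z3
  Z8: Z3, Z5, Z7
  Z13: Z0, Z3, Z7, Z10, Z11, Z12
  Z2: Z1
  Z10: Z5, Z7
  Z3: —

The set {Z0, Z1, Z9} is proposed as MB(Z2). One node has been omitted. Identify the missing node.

Pa(Z2) = {Z1}.
Z2 has child Z9.
For each child, the remaining parents (spouses of Z2):
  Z9: Z0, Z1, Z4
MB(Z2) = {Z0, Z1, Z4, Z9}.
Comparing with the claimed set, Z4 is missing.

Z4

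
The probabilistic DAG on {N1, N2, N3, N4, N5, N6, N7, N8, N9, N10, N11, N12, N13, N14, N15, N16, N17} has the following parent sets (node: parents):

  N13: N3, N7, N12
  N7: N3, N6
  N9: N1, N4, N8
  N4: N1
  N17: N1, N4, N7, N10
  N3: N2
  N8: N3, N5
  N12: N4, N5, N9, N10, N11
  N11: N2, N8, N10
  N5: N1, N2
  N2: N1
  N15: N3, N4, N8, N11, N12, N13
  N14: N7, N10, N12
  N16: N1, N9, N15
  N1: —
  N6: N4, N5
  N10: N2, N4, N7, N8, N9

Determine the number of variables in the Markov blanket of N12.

Pa(N12) = {N4, N5, N9, N10, N11}.
N12 has children N13, N14, N15.
Parents of each child, excluding N12:
  N13 also has parents N3, N7.
  parents(N14) \ {N12} = {N7, N10}.
  N15's other parents are N3, N4, N8, N11, N13.
MB(N12) = {N3, N4, N5, N7, N8, N9, N10, N11, N13, N14, N15}, which has 11 nodes.

11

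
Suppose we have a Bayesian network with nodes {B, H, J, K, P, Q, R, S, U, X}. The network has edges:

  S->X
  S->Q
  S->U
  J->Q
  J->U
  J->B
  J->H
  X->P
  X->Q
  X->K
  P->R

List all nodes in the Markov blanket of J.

A node's Markov blanket = Pa ∪ Ch ∪ (parents of Ch other than the node itself).
Parents of J: none.
J's children: B, H, Q, U.
Parents of each child, excluding J:
  parents(Q) \ {J} = {S, X}.
  U's other parent is S.
  B: no additional parents.
  H: no additional parents.
So the Markov blanket of J is {B, H, Q, S, U, X}.

{B, H, Q, S, U, X}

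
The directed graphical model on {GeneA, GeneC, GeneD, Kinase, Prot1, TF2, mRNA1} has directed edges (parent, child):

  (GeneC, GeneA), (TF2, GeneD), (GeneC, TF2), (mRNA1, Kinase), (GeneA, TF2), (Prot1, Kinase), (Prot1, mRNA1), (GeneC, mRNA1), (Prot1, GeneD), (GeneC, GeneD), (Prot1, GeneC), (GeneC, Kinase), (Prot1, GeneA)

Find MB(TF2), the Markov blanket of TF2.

{GeneA, GeneC, GeneD, Prot1}

TF2's parents: GeneA, GeneC.
TF2 has child GeneD.
Parents of each child, excluding TF2:
  GeneD: GeneC, Prot1
So the Markov blanket of TF2 is {GeneA, GeneC, GeneD, Prot1}.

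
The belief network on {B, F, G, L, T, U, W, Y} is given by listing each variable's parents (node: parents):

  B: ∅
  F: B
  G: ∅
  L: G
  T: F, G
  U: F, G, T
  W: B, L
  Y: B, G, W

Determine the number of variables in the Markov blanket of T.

3

By definition, MB(T) is built from T's parents, T's children, and the co-parents of T.
T has child U.
T's parents: F, G.
Co-parents of T (other parents of its children):
  parents(U) \ {T} = {F, G}.
MB(T) = {F, G, U}, which has 3 nodes.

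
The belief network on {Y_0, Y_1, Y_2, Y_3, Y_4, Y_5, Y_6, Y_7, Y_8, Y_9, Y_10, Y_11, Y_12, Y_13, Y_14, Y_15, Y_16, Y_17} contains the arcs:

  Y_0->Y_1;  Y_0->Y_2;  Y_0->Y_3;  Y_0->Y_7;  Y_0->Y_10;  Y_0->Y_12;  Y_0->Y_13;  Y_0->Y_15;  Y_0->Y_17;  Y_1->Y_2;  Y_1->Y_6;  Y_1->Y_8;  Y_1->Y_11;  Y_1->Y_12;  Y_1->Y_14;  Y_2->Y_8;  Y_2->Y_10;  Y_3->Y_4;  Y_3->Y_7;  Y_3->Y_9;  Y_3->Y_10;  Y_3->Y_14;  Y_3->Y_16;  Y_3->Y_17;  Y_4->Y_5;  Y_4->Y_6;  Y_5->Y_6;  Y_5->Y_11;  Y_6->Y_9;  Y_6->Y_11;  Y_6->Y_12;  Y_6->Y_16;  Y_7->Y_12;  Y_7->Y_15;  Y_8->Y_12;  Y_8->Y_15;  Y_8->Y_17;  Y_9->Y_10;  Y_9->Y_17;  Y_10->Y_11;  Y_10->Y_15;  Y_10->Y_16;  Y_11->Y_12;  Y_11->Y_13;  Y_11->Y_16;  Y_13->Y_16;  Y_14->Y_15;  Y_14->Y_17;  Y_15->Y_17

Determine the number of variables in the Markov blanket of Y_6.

13

Children of Y_6: Y_9, Y_11, Y_12, Y_16.
Y_6's parents: Y_1, Y_4, Y_5.
For each child, the remaining parents (spouses of Y_6):
  Y_9: Y_3
  Y_11: Y_1, Y_5, Y_10
  Y_12: Y_0, Y_1, Y_7, Y_8, Y_11
  Y_16: Y_3, Y_10, Y_11, Y_13
MB(Y_6) = {Y_0, Y_1, Y_3, Y_4, Y_5, Y_7, Y_8, Y_9, Y_10, Y_11, Y_12, Y_13, Y_16}, which has 13 nodes.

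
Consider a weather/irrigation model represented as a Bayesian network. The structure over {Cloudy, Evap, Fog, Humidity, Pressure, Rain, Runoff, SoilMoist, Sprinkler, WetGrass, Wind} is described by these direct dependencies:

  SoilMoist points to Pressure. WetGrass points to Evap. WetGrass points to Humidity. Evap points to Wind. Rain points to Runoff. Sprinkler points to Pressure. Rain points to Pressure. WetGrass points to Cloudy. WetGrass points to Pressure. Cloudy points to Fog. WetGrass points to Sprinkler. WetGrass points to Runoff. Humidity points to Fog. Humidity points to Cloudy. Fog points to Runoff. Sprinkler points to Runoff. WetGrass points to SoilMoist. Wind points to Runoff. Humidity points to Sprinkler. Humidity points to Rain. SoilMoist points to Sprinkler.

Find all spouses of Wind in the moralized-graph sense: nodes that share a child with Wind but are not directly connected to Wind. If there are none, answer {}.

{Fog, Rain, Sprinkler, WetGrass}

Children of Wind: Runoff.
  parents(Runoff) \ {Wind} = {Fog, Rain, Sprinkler, WetGrass}.
Excluding nodes already adjacent to Wind (Evap, Runoff), the co-parent-only contribution is {Fog, Rain, Sprinkler, WetGrass}.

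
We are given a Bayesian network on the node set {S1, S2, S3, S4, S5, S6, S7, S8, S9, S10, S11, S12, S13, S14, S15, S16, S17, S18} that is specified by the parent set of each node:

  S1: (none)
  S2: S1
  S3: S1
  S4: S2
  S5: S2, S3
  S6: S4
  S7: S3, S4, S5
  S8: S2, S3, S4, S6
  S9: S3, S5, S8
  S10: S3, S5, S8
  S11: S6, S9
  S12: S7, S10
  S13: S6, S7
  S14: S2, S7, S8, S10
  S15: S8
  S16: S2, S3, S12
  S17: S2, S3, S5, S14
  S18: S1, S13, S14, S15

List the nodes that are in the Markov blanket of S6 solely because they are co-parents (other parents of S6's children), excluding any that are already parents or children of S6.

Children of S6: S8, S11, S13.
  S8: S2, S3, S4
  S11: S9
  S13: S7
Excluding nodes already adjacent to S6 (S4, S8, S11, S13), the co-parent-only contribution is {S2, S3, S7, S9}.

{S2, S3, S7, S9}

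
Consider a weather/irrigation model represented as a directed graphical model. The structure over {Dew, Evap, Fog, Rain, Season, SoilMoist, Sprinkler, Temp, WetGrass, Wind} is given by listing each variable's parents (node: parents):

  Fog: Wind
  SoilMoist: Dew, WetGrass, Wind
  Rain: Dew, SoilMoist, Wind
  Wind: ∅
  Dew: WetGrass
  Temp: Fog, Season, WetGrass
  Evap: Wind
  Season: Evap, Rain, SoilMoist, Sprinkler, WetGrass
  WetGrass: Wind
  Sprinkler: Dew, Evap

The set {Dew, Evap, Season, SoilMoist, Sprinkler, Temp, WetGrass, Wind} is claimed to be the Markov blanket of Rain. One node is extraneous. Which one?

A node's Markov blanket = Pa ∪ Ch ∪ (parents of Ch other than the node itself).
Ch(Rain) = {Season}.
Rain has parents Dew, SoilMoist, Wind.
Parents of each child, excluding Rain:
  Season also has parents Evap, SoilMoist, Sprinkler, WetGrass.
MB(Rain) = {Dew, Evap, Season, SoilMoist, Sprinkler, WetGrass, Wind}.
Temp is neither a parent, child, nor co-parent of Rain, so it does not belong.

Temp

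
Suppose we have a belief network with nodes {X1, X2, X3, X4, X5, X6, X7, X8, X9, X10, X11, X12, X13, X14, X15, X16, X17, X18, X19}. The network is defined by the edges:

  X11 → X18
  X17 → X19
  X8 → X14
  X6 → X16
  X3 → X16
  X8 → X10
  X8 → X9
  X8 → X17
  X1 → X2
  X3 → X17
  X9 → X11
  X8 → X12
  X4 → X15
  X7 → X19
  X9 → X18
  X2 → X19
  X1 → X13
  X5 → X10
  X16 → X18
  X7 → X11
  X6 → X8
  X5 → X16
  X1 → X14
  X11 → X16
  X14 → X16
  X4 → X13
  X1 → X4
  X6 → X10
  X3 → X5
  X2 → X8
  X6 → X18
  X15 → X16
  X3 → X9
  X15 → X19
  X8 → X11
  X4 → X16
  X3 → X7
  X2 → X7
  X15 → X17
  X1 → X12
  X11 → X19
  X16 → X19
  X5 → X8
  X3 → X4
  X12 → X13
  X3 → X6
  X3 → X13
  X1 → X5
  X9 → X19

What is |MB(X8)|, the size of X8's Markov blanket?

Children of X8: X9, X10, X11, X12, X14, X17.
X8 has parents X2, X5, X6.
Co-parents of X8 (other parents of its children):
  X9: X3
  X10: X5, X6
  X11: X7, X9
  X12: X1
  X14: X1
  X17: X3, X15
MB(X8) = {X1, X2, X3, X5, X6, X7, X9, X10, X11, X12, X14, X15, X17}, which has 13 nodes.

13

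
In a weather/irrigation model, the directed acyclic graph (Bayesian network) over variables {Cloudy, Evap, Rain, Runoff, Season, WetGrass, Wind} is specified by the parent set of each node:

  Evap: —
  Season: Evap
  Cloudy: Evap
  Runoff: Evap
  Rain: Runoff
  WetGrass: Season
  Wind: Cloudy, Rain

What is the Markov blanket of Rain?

Rain has child Wind.
Parents of Rain: Runoff.
Other parents of Rain's children:
  Wind's other parent is Cloudy.
Union: {Runoff} ∪ {Wind} ∪ {Cloudy} = {Cloudy, Runoff, Wind}.

{Cloudy, Runoff, Wind}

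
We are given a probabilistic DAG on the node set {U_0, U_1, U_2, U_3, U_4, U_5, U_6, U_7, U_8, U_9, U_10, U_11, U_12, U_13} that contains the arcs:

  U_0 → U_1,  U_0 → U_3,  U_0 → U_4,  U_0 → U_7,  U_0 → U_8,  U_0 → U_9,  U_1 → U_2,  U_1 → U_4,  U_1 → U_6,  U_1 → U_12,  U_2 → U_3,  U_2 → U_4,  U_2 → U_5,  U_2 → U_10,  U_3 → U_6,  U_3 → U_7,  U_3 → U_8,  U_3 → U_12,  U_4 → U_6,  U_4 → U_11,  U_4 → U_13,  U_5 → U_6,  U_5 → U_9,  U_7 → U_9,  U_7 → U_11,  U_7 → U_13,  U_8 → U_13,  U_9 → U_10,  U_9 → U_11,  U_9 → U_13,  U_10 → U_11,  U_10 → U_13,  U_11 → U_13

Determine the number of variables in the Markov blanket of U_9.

A node's Markov blanket = Pa ∪ Ch ∪ (parents of Ch other than the node itself).
Pa(U_9) = {U_0, U_5, U_7}.
Children of U_9: U_10, U_11, U_13.
Parents of each child, excluding U_9:
  parents(U_10) \ {U_9} = {U_2}.
  U_11 also has parents U_4, U_7, U_10.
  parents(U_13) \ {U_9} = {U_4, U_7, U_8, U_10, U_11}.
MB(U_9) = {U_0, U_2, U_4, U_5, U_7, U_8, U_10, U_11, U_13}, which has 9 nodes.

9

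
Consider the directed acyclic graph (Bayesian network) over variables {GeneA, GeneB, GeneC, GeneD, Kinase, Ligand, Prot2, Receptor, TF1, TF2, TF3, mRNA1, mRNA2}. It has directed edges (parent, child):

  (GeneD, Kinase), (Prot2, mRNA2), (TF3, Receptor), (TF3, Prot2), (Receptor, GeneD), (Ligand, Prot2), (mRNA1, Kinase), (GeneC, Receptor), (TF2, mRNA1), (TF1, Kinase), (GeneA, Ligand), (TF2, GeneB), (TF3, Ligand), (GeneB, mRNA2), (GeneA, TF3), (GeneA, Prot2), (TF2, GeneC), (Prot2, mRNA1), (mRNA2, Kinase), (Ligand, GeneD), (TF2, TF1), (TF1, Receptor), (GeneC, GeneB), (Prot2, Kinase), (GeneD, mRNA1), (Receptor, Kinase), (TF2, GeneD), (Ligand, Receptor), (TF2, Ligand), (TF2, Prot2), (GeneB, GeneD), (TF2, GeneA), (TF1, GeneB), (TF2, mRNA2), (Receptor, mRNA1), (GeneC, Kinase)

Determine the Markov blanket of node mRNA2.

A node's Markov blanket = Pa ∪ Ch ∪ (parents of Ch other than the node itself).
Parents of mRNA2: GeneB, Prot2, TF2.
mRNA2 has child Kinase.
Co-parents of mRNA2 (other parents of its children):
  parents(Kinase) \ {mRNA2} = {GeneC, GeneD, Prot2, Receptor, TF1, mRNA1}.
Taking the union gives {GeneB, GeneC, GeneD, Kinase, Prot2, Receptor, TF1, TF2, mRNA1}.

{GeneB, GeneC, GeneD, Kinase, Prot2, Receptor, TF1, TF2, mRNA1}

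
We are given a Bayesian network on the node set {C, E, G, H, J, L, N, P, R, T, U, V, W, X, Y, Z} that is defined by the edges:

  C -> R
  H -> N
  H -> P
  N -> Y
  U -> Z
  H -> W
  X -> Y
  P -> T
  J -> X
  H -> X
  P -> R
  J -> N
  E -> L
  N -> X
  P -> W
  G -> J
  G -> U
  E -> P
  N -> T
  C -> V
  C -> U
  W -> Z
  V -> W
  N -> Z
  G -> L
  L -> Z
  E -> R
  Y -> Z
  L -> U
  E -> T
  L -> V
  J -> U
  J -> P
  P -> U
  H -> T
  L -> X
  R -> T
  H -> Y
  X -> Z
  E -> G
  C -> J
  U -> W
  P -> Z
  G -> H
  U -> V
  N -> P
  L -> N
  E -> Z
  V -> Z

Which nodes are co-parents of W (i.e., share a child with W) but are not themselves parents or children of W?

{E, L, N, X, Y}

Children of W: Z.
  Z: E, L, N, P, U, V, X, Y
Excluding nodes already adjacent to W (H, P, U, V, Z), the co-parent-only contribution is {E, L, N, X, Y}.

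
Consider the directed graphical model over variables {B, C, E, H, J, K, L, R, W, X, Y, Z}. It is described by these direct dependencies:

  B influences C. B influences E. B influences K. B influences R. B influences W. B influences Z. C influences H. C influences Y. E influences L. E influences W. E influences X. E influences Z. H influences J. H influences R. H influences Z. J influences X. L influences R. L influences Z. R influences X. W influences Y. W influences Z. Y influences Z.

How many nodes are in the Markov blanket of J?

The Markov blanket of a node is its parents, its children, and the other parents of its children.
Children of J: X.
Pa(J) = {H}.
Other parents of J's children:
  X also has parents E, R.
MB(J) = {E, H, R, X}, which has 4 nodes.

4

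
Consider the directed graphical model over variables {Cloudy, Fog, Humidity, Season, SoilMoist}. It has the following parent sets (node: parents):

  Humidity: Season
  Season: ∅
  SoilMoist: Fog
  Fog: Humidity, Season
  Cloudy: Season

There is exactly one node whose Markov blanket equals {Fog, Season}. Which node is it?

The target node must have every member of {Fog, Season} as a parent, child, or co-parent, and no others.
Parents of Humidity: Season; children: Fog; co-parents: Season.
These exactly cover the given set, so the node is Humidity.

Humidity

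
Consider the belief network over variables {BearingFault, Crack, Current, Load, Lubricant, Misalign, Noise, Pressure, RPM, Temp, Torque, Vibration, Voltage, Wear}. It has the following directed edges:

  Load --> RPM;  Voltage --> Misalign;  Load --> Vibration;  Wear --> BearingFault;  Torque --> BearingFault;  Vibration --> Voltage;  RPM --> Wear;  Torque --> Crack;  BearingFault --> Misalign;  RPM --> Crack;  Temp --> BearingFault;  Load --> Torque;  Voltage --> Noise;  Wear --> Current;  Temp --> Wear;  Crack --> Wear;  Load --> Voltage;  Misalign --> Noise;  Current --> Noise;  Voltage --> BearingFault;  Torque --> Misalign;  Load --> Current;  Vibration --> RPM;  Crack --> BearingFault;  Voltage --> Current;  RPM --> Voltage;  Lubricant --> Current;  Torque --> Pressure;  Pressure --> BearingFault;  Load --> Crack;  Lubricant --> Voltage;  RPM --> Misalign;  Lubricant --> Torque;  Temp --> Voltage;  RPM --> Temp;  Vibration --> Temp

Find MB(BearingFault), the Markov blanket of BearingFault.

{Crack, Misalign, Pressure, RPM, Temp, Torque, Voltage, Wear}

A node's Markov blanket = Pa ∪ Ch ∪ (parents of Ch other than the node itself).
Parents of BearingFault: Crack, Pressure, Temp, Torque, Voltage, Wear.
Children of BearingFault: Misalign.
For each child, the remaining parents (spouses of BearingFault):
  Misalign's other parents are RPM, Torque, Voltage.
MB(BearingFault) = {Crack, Misalign, Pressure, RPM, Temp, Torque, Voltage, Wear}.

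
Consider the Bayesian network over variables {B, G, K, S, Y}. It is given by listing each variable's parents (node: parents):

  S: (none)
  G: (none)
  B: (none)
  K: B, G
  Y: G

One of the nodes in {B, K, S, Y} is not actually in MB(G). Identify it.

S

Recall MB(v) = parents ∪ children ∪ spouses, where spouses are the other parents of v's children.
G's children: K, Y.
Pa(G) = {}.
Other parents of G's children:
  K also has parent B.
  Y has no other parent.
MB(G) = {B, K, Y}.
S is neither a parent, child, nor co-parent of G, so it does not belong.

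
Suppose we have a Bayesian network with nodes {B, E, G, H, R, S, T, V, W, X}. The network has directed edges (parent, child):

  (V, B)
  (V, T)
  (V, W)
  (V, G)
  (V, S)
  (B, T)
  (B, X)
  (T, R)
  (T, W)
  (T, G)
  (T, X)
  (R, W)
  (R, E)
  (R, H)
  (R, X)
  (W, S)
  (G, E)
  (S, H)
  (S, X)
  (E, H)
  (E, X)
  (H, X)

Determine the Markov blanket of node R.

Pa(R) = {T}.
R's children: E, H, W, X.
For each child, the remaining parents (spouses of R):
  W also has parents T, V.
  E's other parent is G.
  parents(H) \ {R} = {E, S}.
  X also has parents B, E, H, S, T.
MB(R) = {B, E, G, H, S, T, V, W, X}.

{B, E, G, H, S, T, V, W, X}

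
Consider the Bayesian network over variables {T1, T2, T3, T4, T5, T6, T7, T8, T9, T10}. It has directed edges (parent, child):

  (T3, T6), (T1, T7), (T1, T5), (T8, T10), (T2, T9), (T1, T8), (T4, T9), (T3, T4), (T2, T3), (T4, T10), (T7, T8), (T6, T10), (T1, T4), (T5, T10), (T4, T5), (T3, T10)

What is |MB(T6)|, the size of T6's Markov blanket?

The Markov blanket of a node is its parents, its children, and the other parents of its children.
Parents of T6: T3.
Children of T6: T10.
Other parents of T6's children:
  parents(T10) \ {T6} = {T3, T4, T5, T8}.
MB(T6) = {T3, T4, T5, T8, T10}, which has 5 nodes.

5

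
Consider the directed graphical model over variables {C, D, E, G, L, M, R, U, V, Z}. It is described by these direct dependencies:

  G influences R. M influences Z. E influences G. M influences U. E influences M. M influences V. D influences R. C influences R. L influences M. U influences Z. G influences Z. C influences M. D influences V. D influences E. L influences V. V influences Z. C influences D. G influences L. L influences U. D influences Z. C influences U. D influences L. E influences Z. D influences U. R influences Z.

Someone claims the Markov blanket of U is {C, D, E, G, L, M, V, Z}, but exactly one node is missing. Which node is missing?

By definition, MB(U) is built from U's parents, U's children, and the co-parents of U.
U's parents: C, D, L, M.
U has child Z.
For each child, the remaining parents (spouses of U):
  Z: D, E, G, M, R, V
MB(U) = {C, D, E, G, L, M, R, V, Z}.
Comparing with the claimed set, R is missing.

R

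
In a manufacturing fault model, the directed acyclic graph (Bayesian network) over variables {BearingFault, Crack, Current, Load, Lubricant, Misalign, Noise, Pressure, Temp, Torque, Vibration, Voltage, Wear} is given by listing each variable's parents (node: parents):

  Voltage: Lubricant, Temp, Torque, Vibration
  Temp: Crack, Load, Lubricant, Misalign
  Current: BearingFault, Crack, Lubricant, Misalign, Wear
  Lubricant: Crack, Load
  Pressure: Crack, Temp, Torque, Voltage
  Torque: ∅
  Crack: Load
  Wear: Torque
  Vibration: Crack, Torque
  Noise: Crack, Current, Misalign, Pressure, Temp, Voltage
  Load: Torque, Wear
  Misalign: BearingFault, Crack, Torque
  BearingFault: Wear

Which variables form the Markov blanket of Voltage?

The Markov blanket of a node is its parents, its children, and the other parents of its children.
Pa(Voltage) = {Lubricant, Temp, Torque, Vibration}.
Voltage has children Noise, Pressure.
Parents of each child, excluding Voltage:
  Pressure's other parents are Crack, Temp, Torque.
  Noise also has parents Crack, Current, Misalign, Pressure, Temp.
Taking the union gives {Crack, Current, Lubricant, Misalign, Noise, Pressure, Temp, Torque, Vibration}.

{Crack, Current, Lubricant, Misalign, Noise, Pressure, Temp, Torque, Vibration}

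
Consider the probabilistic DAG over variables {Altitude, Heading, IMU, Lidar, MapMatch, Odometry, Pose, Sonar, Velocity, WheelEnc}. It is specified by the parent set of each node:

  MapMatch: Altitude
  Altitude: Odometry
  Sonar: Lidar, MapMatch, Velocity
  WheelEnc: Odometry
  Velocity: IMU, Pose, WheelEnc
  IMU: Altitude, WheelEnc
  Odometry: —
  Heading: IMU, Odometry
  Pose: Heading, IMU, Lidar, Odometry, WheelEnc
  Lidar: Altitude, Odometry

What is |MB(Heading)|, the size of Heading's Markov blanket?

5

A node's Markov blanket = Pa ∪ Ch ∪ (parents of Ch other than the node itself).
Children of Heading: Pose.
Heading has parents IMU, Odometry.
For each child, the remaining parents (spouses of Heading):
  parents(Pose) \ {Heading} = {IMU, Lidar, Odometry, WheelEnc}.
MB(Heading) = {IMU, Lidar, Odometry, Pose, WheelEnc}, which has 5 nodes.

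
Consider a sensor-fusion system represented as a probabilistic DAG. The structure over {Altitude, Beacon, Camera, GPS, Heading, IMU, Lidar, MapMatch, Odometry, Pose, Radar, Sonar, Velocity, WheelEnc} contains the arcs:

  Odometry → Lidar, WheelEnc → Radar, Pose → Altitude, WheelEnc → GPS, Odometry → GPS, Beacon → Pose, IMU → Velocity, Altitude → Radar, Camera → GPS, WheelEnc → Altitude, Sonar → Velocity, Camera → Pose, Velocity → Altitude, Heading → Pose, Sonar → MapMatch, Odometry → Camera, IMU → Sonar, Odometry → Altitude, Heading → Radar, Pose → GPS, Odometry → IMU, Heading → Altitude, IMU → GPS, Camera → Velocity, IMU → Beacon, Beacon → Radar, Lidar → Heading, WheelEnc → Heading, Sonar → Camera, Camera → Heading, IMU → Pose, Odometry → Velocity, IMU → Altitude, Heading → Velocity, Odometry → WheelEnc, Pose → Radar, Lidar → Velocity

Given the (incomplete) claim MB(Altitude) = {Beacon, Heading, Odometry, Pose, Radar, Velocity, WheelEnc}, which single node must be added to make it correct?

By definition, MB(Altitude) is built from Altitude's parents, Altitude's children, and the co-parents of Altitude.
Altitude has parents Heading, IMU, Odometry, Pose, Velocity, WheelEnc.
Children of Altitude: Radar.
Other parents of Altitude's children:
  Radar also has parents Beacon, Heading, Pose, WheelEnc.
MB(Altitude) = {Beacon, Heading, IMU, Odometry, Pose, Radar, Velocity, WheelEnc}.
Comparing with the claimed set, IMU is missing.

IMU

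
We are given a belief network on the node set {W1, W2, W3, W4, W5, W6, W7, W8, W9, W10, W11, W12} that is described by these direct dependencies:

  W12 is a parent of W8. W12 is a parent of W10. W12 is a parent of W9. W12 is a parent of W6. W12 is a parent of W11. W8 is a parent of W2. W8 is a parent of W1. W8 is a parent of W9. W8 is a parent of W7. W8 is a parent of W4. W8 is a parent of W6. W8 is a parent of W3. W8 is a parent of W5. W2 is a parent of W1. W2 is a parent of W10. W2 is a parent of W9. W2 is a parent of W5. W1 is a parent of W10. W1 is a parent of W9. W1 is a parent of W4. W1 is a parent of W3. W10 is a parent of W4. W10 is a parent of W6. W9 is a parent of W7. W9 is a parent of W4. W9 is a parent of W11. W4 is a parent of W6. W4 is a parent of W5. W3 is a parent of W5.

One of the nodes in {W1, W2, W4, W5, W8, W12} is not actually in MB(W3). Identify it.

W3's children: W5.
Pa(W3) = {W1, W8}.
Other parents of W3's children:
  W5: W2, W4, W8
MB(W3) = {W1, W2, W4, W5, W8}.
W12 is neither a parent, child, nor co-parent of W3, so it does not belong.

W12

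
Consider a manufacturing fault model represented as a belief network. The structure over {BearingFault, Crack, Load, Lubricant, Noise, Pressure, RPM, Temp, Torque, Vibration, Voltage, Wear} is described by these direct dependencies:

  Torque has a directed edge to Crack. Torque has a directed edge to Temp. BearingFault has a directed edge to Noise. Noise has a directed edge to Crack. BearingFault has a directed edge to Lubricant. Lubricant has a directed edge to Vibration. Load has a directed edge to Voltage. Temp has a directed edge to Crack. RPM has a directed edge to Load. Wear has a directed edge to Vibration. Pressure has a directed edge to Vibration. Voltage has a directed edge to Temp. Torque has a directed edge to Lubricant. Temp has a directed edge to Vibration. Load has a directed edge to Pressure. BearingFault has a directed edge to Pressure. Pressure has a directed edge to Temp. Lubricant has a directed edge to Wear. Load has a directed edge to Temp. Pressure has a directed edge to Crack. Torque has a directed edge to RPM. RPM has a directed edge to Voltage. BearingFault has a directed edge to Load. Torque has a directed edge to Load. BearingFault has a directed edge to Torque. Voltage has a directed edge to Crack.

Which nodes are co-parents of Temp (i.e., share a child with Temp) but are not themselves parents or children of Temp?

Children of Temp: Crack, Vibration.
  Vibration: Lubricant, Pressure, Wear
  Crack: Noise, Pressure, Torque, Voltage
Excluding nodes already adjacent to Temp (Crack, Load, Pressure, Torque, Vibration, Voltage), the co-parent-only contribution is {Lubricant, Noise, Wear}.

{Lubricant, Noise, Wear}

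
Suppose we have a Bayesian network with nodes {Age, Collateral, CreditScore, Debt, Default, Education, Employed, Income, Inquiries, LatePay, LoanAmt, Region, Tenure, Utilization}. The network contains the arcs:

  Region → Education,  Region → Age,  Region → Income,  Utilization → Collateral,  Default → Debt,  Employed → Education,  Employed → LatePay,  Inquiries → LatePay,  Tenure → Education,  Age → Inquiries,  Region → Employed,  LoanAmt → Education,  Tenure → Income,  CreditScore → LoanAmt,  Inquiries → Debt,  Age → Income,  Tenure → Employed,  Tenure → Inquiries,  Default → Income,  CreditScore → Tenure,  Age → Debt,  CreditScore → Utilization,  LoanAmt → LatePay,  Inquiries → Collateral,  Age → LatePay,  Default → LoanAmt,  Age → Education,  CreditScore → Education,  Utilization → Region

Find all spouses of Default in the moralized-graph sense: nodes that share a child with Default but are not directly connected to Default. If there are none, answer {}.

Children of Default: Debt, Income, LoanAmt.
  LoanAmt also has parent CreditScore.
  parents(Income) \ {Default} = {Age, Region, Tenure}.
  parents(Debt) \ {Default} = {Age, Inquiries}.
Excluding nodes already adjacent to Default (Debt, Income, LoanAmt), the co-parent-only contribution is {Age, CreditScore, Inquiries, Region, Tenure}.

{Age, CreditScore, Inquiries, Region, Tenure}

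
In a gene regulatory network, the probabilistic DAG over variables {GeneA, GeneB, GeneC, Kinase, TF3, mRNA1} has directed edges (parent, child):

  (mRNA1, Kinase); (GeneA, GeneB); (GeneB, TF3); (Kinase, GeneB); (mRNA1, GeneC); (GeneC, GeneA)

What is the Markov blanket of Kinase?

Recall MB(v) = parents ∪ children ∪ spouses, where spouses are the other parents of v's children.
Children of Kinase: GeneB.
Kinase's parents: mRNA1.
Co-parents of Kinase (other parents of its children):
  GeneB also has parent GeneA.
So the Markov blanket of Kinase is {GeneA, GeneB, mRNA1}.

{GeneA, GeneB, mRNA1}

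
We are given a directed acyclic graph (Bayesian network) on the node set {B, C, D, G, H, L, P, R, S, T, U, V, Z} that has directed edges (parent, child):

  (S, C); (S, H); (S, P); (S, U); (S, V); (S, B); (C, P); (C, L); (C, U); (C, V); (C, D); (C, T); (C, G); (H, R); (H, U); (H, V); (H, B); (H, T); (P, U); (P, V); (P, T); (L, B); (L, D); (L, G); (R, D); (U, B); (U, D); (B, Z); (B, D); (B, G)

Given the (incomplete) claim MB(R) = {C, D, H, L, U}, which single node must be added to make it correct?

B

Parents of R: H.
R's children: D.
For each child, the remaining parents (spouses of R):
  parents(D) \ {R} = {B, C, L, U}.
MB(R) = {B, C, D, H, L, U}.
Comparing with the claimed set, B is missing.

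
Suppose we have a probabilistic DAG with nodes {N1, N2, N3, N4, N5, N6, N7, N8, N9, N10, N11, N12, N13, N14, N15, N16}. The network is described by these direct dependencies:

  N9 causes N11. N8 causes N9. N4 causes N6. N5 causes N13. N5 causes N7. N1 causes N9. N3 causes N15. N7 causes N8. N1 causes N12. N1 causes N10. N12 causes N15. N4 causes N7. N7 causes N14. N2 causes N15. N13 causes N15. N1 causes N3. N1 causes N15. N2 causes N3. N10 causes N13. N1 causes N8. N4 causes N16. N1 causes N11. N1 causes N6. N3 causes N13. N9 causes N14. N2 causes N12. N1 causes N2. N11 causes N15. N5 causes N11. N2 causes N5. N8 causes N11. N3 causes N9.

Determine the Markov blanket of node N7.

{N1, N4, N5, N8, N9, N14}

A node's Markov blanket = Pa ∪ Ch ∪ (parents of Ch other than the node itself).
N7's children: N8, N14.
N7 has parents N4, N5.
Other parents of N7's children:
  N8: N1
  N14: N9
So the Markov blanket of N7 is {N1, N4, N5, N8, N9, N14}.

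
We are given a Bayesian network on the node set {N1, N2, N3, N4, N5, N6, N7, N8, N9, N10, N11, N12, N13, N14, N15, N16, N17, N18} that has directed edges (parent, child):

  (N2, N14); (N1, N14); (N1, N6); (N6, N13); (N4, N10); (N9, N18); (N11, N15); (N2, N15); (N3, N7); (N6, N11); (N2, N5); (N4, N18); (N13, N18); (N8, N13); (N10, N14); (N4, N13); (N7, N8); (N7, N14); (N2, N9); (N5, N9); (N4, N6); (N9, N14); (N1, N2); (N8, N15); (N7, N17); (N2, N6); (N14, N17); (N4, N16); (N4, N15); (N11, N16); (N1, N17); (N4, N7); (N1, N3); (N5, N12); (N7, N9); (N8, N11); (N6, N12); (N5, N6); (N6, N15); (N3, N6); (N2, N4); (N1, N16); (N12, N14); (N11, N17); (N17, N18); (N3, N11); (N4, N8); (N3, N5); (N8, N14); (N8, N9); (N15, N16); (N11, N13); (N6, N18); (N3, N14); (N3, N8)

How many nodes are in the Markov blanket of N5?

9

Parents of N5: N2, N3.
N5's children: N6, N9, N12.
For each child, the remaining parents (spouses of N5):
  N6: N1, N2, N3, N4
  N9: N2, N7, N8
  N12: N6
MB(N5) = {N1, N2, N3, N4, N6, N7, N8, N9, N12}, which has 9 nodes.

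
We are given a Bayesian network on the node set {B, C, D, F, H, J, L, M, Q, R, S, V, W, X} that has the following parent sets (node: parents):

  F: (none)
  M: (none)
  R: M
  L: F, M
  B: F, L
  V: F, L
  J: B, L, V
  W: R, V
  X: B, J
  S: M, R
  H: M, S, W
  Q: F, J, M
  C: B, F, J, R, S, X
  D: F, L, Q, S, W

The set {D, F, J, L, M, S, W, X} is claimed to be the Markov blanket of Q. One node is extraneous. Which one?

By definition, MB(Q) is built from Q's parents, Q's children, and the co-parents of Q.
Pa(Q) = {F, J, M}.
Q's children: D.
For each child, the remaining parents (spouses of Q):
  D also has parents F, L, S, W.
MB(Q) = {D, F, J, L, M, S, W}.
X is neither a parent, child, nor co-parent of Q, so it does not belong.

X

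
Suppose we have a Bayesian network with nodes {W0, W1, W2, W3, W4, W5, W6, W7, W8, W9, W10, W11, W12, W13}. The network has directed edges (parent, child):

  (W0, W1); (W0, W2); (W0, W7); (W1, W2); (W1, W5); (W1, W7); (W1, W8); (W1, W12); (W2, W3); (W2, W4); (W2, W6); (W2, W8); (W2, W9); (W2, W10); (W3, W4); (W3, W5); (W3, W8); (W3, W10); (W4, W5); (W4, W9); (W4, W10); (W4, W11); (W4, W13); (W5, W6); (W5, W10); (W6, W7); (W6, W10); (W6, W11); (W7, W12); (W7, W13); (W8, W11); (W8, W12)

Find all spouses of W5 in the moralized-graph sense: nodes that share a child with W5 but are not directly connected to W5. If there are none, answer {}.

{W2}

Children of W5: W6, W10.
  W6 also has parent W2.
  W10 also has parents W2, W3, W4, W6.
Excluding nodes already adjacent to W5 (W1, W3, W4, W6, W10), the co-parent-only contribution is {W2}.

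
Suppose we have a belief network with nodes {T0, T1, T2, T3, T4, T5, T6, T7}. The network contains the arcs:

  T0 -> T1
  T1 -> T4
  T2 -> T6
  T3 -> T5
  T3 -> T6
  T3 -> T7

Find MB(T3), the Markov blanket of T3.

{T2, T5, T6, T7}

Pa(T3) = {}.
T3 has children T5, T6, T7.
Other parents of T3's children:
  T5: no additional parents.
  parents(T6) \ {T3} = {T2}.
  T7: no additional parents.
Union: {} ∪ {T5, T6, T7} ∪ {T2} = {T2, T5, T6, T7}.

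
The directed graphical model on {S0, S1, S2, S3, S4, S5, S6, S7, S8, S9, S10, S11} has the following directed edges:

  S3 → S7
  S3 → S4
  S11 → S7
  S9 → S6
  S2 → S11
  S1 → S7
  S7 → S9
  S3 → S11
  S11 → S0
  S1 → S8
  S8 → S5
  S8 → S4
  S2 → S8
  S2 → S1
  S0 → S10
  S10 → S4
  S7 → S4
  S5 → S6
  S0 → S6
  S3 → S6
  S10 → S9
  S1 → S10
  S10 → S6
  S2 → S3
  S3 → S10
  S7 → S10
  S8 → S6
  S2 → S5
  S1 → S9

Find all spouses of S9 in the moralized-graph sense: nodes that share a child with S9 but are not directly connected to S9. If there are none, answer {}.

{S0, S3, S5, S8}

Children of S9: S6.
  S6: S0, S3, S5, S8, S10
Excluding nodes already adjacent to S9 (S1, S6, S7, S10), the co-parent-only contribution is {S0, S3, S5, S8}.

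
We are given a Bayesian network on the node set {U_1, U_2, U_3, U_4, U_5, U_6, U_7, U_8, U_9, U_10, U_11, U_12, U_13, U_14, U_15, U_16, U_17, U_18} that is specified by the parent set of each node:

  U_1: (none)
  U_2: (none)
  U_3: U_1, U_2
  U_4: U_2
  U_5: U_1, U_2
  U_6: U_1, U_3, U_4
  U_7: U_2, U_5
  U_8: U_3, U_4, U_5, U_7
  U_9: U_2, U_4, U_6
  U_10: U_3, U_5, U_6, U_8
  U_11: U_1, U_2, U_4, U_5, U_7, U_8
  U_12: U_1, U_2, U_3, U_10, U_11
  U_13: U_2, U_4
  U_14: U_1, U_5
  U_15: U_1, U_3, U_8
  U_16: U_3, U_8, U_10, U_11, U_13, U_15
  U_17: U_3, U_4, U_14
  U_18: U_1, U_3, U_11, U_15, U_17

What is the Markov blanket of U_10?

U_10 has parents U_3, U_5, U_6, U_8.
Ch(U_10) = {U_12, U_16}.
For each child, the remaining parents (spouses of U_10):
  parents(U_12) \ {U_10} = {U_1, U_2, U_3, U_11}.
  U_16's other parents are U_3, U_8, U_11, U_13, U_15.
So the Markov blanket of U_10 is {U_1, U_2, U_3, U_5, U_6, U_8, U_11, U_12, U_13, U_15, U_16}.

{U_1, U_2, U_3, U_5, U_6, U_8, U_11, U_12, U_13, U_15, U_16}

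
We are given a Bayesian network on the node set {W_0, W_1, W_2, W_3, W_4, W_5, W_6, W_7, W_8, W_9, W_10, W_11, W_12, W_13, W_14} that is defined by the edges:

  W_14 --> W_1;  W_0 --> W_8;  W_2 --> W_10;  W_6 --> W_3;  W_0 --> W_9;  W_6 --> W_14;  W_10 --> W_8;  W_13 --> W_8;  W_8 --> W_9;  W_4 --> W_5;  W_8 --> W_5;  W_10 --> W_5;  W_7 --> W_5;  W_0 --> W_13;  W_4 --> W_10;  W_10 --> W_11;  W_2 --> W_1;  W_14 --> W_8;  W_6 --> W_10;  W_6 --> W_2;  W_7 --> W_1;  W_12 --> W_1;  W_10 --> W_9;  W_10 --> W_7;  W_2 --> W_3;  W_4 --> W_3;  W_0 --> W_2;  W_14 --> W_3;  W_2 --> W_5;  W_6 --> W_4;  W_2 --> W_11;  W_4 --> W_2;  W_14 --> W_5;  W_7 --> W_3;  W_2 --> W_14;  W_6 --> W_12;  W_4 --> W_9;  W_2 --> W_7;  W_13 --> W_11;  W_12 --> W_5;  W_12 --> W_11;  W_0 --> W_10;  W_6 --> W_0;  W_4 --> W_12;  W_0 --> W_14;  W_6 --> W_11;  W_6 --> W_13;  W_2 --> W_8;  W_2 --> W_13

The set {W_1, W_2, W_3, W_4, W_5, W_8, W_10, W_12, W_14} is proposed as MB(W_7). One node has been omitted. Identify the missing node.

By definition, MB(W_7) is built from W_7's parents, W_7's children, and the co-parents of W_7.
Parents of W_7: W_2, W_10.
W_7 has children W_1, W_3, W_5.
For each child, the remaining parents (spouses of W_7):
  W_5's other parents are W_2, W_4, W_8, W_10, W_12, W_14.
  parents(W_1) \ {W_7} = {W_2, W_12, W_14}.
  W_3 also has parents W_2, W_4, W_6, W_14.
MB(W_7) = {W_1, W_2, W_3, W_4, W_5, W_6, W_8, W_10, W_12, W_14}.
Comparing with the claimed set, W_6 is missing.

W_6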